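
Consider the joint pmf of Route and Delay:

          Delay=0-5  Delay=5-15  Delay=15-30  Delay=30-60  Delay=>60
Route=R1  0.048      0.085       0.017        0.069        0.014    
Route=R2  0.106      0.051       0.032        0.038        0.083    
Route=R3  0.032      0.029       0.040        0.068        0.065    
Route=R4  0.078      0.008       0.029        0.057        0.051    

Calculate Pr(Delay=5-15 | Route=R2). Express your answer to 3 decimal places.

0.165

P(Route=R2) = 0.106 + 0.051 + 0.032 + 0.038 + 0.083 = 0.310.
P(Delay=5-15 | Route=R2) = 0.051/0.310 = 0.165.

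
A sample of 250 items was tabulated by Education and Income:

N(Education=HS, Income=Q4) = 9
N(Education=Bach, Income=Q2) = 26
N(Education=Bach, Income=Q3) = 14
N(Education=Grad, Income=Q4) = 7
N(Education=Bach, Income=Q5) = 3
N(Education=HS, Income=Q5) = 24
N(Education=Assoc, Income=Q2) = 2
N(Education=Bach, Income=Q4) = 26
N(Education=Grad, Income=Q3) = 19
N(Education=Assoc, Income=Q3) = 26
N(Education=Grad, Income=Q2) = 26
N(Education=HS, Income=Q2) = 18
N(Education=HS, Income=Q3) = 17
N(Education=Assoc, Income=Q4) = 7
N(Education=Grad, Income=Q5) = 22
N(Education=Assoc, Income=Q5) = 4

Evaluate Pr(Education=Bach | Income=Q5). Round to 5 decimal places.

0.05660

Total with Income=Q5: 24 + 4 + 3 + 22 = 53.
P(Education=Bach | Income=Q5) = 3/53 = 0.05660.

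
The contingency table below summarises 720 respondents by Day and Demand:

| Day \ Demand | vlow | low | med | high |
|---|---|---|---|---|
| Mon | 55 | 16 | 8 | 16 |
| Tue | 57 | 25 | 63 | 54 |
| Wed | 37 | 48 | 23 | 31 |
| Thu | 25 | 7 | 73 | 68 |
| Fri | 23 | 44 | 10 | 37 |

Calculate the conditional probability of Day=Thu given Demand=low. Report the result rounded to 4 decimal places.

Total with Demand=low: 16 + 25 + 48 + 7 + 44 = 140.
P(Day=Thu | Demand=low) = 7/140 = 0.0500.

0.0500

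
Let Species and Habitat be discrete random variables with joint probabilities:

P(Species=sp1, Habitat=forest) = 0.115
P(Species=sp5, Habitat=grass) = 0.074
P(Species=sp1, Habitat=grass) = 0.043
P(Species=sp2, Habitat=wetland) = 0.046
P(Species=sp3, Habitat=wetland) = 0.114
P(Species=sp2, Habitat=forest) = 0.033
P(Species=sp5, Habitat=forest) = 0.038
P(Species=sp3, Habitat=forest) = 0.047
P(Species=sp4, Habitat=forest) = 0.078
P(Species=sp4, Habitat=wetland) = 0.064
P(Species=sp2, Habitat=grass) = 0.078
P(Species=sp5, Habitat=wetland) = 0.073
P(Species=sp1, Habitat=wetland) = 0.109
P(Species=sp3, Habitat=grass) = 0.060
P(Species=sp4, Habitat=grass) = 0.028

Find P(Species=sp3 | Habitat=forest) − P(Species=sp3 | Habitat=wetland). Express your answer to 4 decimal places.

P(Habitat=forest) = 0.115 + 0.033 + 0.047 + 0.078 + 0.038 = 0.311; P(Species=sp3 | Habitat=forest) = 0.047/0.311 = 0.15113.
P(Habitat=wetland) = 0.109 + 0.046 + 0.114 + 0.064 + 0.073 = 0.406; P(Species=sp3 | Habitat=wetland) = 0.114/0.406 = 0.28079.
Difference = -0.1297.

-0.1297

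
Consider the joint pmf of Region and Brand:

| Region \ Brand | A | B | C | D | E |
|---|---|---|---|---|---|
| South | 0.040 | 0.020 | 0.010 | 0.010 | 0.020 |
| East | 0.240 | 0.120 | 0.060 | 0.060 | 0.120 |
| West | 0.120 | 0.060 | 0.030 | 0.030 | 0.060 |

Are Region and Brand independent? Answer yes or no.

Every cell satisfies P(Region,Brand) = P(Region)·P(Brand). For instance P(Region=South) = 0.100, P(Brand=C) = 0.100, and 0.100×0.100 = 0.010 matches the joint entry. So Region and Brand are independent.

yes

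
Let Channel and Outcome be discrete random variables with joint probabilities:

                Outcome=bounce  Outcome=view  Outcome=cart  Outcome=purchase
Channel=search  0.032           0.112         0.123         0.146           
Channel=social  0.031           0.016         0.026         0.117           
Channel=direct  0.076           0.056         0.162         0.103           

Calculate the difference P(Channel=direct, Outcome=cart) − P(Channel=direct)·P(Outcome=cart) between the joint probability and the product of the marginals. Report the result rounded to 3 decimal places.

0.039

P(Channel=direct) = 0.076 + 0.056 + 0.162 + 0.103 = 0.397.
P(Outcome=cart) = 0.123 + 0.026 + 0.162 = 0.311.
P(Channel=direct, Outcome=cart) − P(Channel=direct)P(Outcome=cart) = 0.162 − 0.397×0.311 = 0.039.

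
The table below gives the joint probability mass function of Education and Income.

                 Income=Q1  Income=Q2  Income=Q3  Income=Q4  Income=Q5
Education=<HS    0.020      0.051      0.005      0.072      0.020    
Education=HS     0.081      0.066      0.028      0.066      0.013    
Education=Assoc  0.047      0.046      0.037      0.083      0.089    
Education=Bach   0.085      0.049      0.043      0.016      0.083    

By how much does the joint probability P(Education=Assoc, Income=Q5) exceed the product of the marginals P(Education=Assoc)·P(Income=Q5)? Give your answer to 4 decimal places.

0.0271

P(Education=Assoc) = 0.047 + 0.046 + 0.037 + 0.083 + 0.089 = 0.302.
P(Income=Q5) = 0.020 + 0.013 + 0.089 + 0.083 = 0.205.
P(Education=Assoc, Income=Q5) − P(Education=Assoc)P(Income=Q5) = 0.089 − 0.302×0.205 = 0.0271.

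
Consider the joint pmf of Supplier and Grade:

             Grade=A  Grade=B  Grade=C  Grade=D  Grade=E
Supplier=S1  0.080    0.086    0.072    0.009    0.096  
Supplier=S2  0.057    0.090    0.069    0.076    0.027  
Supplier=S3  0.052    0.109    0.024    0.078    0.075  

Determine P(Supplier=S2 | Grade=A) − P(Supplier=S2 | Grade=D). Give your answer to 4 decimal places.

-0.1647

P(Grade=A) = 0.080 + 0.057 + 0.052 = 0.189; P(Supplier=S2 | Grade=A) = 0.057/0.189 = 0.30159.
P(Grade=D) = 0.009 + 0.076 + 0.078 = 0.163; P(Supplier=S2 | Grade=D) = 0.076/0.163 = 0.46626.
Difference = -0.1647.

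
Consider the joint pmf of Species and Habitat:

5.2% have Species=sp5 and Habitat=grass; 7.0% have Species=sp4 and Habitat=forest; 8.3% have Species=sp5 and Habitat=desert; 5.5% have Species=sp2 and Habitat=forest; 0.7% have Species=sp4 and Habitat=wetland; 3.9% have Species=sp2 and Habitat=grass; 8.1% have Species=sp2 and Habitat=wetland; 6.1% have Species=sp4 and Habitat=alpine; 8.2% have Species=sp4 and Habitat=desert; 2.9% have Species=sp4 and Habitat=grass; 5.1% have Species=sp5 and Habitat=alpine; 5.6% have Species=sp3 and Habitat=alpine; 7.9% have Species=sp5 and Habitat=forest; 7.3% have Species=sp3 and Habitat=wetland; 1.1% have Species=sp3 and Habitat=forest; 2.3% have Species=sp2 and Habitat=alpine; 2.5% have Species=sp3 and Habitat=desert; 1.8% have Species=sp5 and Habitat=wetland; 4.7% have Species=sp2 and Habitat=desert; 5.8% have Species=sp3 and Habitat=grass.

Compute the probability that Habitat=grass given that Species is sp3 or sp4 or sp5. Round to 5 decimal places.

0.18411

P(Species=sp3) = 0.011 + 0.058 + 0.073 + 0.025 + 0.056 = 0.223.
P(Species=sp4) = 0.070 + 0.029 + 0.007 + 0.082 + 0.061 = 0.249.
P(Species=sp5) = 0.079 + 0.052 + 0.018 + 0.083 + 0.051 = 0.283.
P(Species ∈ {sp3, sp4, sp5}) = 0.223 + 0.249 + 0.283 = 0.755; P(Habitat=grass, Species ∈ {sp3, sp4, sp5}) = 0.058 + 0.029 + 0.052 = 0.139.
P(Habitat=grass | Species ∈ {sp3, sp4, sp5}) = 0.139/0.755 = 0.18411.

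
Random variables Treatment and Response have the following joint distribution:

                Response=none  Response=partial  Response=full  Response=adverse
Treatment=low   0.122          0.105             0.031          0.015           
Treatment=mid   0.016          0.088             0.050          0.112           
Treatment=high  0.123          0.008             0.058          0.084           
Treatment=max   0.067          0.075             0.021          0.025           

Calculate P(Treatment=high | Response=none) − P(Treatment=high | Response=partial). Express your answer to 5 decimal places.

0.34601

P(Response=none) = 0.122 + 0.016 + 0.123 + 0.067 = 0.328; P(Treatment=high | Response=none) = 0.123/0.328 = 0.375000.
P(Response=partial) = 0.105 + 0.088 + 0.008 + 0.075 = 0.276; P(Treatment=high | Response=partial) = 0.008/0.276 = 0.028986.
Difference = 0.34601.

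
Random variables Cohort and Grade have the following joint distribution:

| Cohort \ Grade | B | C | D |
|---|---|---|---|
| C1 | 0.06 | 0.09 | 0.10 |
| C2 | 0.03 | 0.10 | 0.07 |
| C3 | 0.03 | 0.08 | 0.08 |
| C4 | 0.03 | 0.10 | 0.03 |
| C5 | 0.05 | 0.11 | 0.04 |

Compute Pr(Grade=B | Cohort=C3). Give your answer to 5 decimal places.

0.15789

P(Cohort=C3) = 0.03 + 0.08 + 0.08 = 0.19.
P(Grade=B | Cohort=C3) = 0.03/0.19 = 0.15789.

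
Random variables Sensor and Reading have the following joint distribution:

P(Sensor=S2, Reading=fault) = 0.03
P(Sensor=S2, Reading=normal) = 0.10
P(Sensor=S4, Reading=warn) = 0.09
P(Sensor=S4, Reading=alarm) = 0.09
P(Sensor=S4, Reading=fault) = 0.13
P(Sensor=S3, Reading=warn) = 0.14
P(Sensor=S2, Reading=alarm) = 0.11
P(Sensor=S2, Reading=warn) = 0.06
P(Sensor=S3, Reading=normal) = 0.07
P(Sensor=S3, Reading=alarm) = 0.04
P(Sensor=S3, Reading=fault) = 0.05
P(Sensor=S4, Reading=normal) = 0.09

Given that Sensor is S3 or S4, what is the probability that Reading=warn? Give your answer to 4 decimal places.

P(Sensor=S3) = 0.07 + 0.14 + 0.04 + 0.05 = 0.30.
P(Sensor=S4) = 0.09 + 0.09 + 0.09 + 0.13 = 0.40.
P(Sensor ∈ {S3, S4}) = 0.30 + 0.40 = 0.70; P(Reading=warn, Sensor ∈ {S3, S4}) = 0.14 + 0.09 = 0.23.
P(Reading=warn | Sensor ∈ {S3, S4}) = 0.23/0.70 = 0.3286.

0.3286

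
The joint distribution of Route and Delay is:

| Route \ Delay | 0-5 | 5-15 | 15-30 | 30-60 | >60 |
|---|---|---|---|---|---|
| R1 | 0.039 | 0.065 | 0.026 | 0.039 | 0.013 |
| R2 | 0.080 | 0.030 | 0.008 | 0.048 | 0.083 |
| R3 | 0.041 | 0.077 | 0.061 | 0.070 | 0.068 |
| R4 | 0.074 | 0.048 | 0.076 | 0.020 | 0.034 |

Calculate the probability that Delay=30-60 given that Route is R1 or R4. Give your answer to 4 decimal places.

0.1359

P(Route=R1) = 0.039 + 0.065 + 0.026 + 0.039 + 0.013 = 0.182.
P(Route=R4) = 0.074 + 0.048 + 0.076 + 0.020 + 0.034 = 0.252.
P(Route ∈ {R1, R4}) = 0.182 + 0.252 = 0.434; P(Delay=30-60, Route ∈ {R1, R4}) = 0.039 + 0.020 = 0.059.
P(Delay=30-60 | Route ∈ {R1, R4}) = 0.059/0.434 = 0.1359.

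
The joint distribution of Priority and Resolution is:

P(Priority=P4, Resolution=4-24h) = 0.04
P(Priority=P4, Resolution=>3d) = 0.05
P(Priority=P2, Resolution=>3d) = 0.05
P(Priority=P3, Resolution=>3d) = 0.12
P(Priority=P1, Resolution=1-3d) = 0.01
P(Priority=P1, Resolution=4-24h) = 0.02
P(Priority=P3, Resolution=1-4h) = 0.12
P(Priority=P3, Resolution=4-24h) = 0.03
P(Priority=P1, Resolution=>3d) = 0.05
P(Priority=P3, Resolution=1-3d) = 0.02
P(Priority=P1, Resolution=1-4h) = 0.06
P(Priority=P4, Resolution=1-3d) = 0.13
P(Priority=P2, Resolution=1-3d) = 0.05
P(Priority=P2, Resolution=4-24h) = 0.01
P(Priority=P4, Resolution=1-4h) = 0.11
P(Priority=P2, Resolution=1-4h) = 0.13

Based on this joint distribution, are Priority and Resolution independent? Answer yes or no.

P(Priority=P4) = 0.33 and P(Resolution=1-3d) = 0.21, so their product is 0.0693, but P(Priority=P4, Resolution=1-3d) = 0.13. Since these differ, Priority and Resolution are not independent.

no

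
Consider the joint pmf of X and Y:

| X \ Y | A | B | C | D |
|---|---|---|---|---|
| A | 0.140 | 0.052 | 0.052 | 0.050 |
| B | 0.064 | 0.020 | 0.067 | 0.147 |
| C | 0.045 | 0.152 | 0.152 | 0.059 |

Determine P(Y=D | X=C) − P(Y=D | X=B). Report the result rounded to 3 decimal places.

P(X=C) = 0.045 + 0.152 + 0.152 + 0.059 = 0.408; P(Y=D | X=C) = 0.059/0.408 = 0.1446.
P(X=B) = 0.064 + 0.020 + 0.067 + 0.147 = 0.298; P(Y=D | X=B) = 0.147/0.298 = 0.4933.
Difference = -0.349.

-0.349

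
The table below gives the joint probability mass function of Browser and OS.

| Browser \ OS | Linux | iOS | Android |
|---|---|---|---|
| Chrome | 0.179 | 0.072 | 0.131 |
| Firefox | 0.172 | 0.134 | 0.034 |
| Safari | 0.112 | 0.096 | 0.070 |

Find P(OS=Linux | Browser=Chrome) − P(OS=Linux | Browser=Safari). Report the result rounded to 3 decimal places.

0.066

P(Browser=Chrome) = 0.179 + 0.072 + 0.131 = 0.382; P(OS=Linux | Browser=Chrome) = 0.179/0.382 = 0.4686.
P(Browser=Safari) = 0.112 + 0.096 + 0.070 = 0.278; P(OS=Linux | Browser=Safari) = 0.112/0.278 = 0.4029.
Difference = 0.066.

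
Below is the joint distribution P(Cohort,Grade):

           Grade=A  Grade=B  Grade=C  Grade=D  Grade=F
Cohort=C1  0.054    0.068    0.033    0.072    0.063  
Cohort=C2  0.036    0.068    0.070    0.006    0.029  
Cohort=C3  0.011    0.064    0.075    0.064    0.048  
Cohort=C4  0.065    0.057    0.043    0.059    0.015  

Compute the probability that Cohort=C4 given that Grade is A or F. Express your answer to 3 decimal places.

P(Grade=A) = 0.054 + 0.036 + 0.011 + 0.065 = 0.166.
P(Grade=F) = 0.063 + 0.029 + 0.048 + 0.015 = 0.155.
P(Grade ∈ {A, F}) = 0.166 + 0.155 = 0.321; P(Cohort=C4, Grade ∈ {A, F}) = 0.065 + 0.015 = 0.080.
P(Cohort=C4 | Grade ∈ {A, F}) = 0.080/0.321 = 0.249.

0.249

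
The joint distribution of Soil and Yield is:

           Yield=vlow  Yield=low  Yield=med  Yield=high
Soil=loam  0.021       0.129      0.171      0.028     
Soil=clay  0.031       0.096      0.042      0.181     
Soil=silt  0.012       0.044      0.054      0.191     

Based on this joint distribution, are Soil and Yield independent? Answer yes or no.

no

P(Soil=loam) = 0.349 and P(Yield=high) = 0.400, so their product is 0.13960, but P(Soil=loam, Yield=high) = 0.028. Since these differ, Soil and Yield are not independent.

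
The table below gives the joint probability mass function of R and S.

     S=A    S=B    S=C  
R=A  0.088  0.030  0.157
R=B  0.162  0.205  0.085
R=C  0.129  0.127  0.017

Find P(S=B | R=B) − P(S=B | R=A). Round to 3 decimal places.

P(R=B) = 0.162 + 0.205 + 0.085 = 0.452; P(S=B | R=B) = 0.205/0.452 = 0.4535.
P(R=A) = 0.088 + 0.030 + 0.157 = 0.275; P(S=B | R=A) = 0.030/0.275 = 0.1091.
Difference = 0.344.

0.344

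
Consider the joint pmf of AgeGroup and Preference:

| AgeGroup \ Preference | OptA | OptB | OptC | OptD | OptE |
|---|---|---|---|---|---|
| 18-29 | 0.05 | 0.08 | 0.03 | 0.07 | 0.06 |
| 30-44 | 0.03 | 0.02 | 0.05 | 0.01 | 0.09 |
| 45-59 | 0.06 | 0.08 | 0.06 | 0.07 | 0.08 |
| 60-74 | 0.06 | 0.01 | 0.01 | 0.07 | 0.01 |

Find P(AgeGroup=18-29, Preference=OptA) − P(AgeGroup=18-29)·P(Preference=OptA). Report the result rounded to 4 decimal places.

P(AgeGroup=18-29) = 0.05 + 0.08 + 0.03 + 0.07 + 0.06 = 0.29.
P(Preference=OptA) = 0.05 + 0.03 + 0.06 + 0.06 = 0.20.
P(AgeGroup=18-29, Preference=OptA) − P(AgeGroup=18-29)P(Preference=OptA) = 0.05 − 0.29×0.20 = -0.0080.

-0.0080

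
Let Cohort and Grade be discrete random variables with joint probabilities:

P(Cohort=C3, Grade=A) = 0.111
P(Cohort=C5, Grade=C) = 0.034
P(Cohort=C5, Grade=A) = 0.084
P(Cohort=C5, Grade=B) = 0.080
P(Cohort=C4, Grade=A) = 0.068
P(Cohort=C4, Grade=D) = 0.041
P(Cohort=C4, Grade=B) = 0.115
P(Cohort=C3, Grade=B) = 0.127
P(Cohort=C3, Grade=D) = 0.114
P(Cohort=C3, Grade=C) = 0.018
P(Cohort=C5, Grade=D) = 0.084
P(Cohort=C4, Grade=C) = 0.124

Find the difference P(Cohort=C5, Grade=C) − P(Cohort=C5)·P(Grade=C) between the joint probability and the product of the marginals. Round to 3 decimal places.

-0.016

P(Cohort=C5) = 0.084 + 0.080 + 0.034 + 0.084 = 0.282.
P(Grade=C) = 0.018 + 0.124 + 0.034 = 0.176.
P(Cohort=C5, Grade=C) − P(Cohort=C5)P(Grade=C) = 0.034 − 0.282×0.176 = -0.016.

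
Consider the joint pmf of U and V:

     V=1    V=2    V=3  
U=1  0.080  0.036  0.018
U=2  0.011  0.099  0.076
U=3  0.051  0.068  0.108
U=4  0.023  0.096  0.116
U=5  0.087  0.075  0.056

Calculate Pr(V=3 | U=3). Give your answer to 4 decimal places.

0.4758

P(U=3) = 0.051 + 0.068 + 0.108 = 0.227.
P(V=3 | U=3) = 0.108/0.227 = 0.4758.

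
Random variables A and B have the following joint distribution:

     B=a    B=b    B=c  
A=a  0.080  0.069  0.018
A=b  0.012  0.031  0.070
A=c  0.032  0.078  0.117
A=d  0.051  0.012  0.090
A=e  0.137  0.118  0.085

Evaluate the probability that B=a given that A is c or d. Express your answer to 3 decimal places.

P(A=c) = 0.032 + 0.078 + 0.117 = 0.227.
P(A=d) = 0.051 + 0.012 + 0.090 = 0.153.
P(A ∈ {c, d}) = 0.227 + 0.153 = 0.380; P(B=a, A ∈ {c, d}) = 0.032 + 0.051 = 0.083.
P(B=a | A ∈ {c, d}) = 0.083/0.380 = 0.218.

0.218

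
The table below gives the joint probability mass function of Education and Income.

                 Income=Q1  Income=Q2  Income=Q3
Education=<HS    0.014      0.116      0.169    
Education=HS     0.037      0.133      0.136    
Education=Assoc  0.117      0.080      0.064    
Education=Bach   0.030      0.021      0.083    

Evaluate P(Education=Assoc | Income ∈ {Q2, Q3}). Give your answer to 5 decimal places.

P(Income=Q2) = 0.116 + 0.133 + 0.080 + 0.021 = 0.350.
P(Income=Q3) = 0.169 + 0.136 + 0.064 + 0.083 = 0.452.
P(Income ∈ {Q2, Q3}) = 0.350 + 0.452 = 0.802; P(Education=Assoc, Income ∈ {Q2, Q3}) = 0.080 + 0.064 = 0.144.
P(Education=Assoc | Income ∈ {Q2, Q3}) = 0.144/0.802 = 0.17955.

0.17955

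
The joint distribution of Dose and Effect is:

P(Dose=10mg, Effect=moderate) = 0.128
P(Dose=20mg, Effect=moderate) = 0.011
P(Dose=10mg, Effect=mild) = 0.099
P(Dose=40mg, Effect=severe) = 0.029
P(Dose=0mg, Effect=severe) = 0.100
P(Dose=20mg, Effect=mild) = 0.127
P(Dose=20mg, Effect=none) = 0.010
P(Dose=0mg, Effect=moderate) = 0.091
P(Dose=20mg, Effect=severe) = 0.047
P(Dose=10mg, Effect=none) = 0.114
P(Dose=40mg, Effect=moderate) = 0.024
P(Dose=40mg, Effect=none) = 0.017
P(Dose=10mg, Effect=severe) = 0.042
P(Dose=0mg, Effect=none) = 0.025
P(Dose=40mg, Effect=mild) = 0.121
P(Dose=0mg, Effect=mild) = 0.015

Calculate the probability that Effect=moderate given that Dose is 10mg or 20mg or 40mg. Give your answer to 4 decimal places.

0.2120

P(Dose=10mg) = 0.114 + 0.099 + 0.128 + 0.042 = 0.383.
P(Dose=20mg) = 0.010 + 0.127 + 0.011 + 0.047 = 0.195.
P(Dose=40mg) = 0.017 + 0.121 + 0.024 + 0.029 = 0.191.
P(Dose ∈ {10mg, 20mg, 40mg}) = 0.383 + 0.195 + 0.191 = 0.769; P(Effect=moderate, Dose ∈ {10mg, 20mg, 40mg}) = 0.128 + 0.011 + 0.024 = 0.163.
P(Effect=moderate | Dose ∈ {10mg, 20mg, 40mg}) = 0.163/0.769 = 0.2120.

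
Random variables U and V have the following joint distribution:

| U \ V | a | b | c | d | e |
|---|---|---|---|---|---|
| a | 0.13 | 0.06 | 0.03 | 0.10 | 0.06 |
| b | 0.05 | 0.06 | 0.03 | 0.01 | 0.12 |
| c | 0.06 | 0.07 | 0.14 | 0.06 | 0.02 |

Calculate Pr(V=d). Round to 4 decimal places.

0.1700

P(V=d) = 0.10 + 0.01 + 0.06 = 0.17.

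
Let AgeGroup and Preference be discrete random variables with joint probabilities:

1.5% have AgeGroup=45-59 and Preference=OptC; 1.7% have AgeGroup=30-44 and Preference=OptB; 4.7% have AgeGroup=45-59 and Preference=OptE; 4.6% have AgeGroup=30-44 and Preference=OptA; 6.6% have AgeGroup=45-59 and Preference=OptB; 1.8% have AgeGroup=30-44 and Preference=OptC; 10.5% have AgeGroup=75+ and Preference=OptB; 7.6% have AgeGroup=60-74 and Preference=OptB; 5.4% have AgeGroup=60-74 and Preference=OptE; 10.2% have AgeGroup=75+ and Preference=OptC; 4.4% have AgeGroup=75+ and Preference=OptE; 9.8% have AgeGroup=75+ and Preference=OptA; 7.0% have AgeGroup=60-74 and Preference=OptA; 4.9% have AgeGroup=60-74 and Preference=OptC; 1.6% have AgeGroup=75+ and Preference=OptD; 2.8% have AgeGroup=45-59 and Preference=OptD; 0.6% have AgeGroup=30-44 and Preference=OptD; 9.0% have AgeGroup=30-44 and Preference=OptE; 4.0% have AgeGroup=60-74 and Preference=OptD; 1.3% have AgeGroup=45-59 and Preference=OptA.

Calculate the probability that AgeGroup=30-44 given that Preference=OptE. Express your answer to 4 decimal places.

P(Preference=OptE) = 0.090 + 0.047 + 0.054 + 0.044 = 0.235.
P(AgeGroup=30-44 | Preference=OptE) = 0.090/0.235 = 0.3830.

0.3830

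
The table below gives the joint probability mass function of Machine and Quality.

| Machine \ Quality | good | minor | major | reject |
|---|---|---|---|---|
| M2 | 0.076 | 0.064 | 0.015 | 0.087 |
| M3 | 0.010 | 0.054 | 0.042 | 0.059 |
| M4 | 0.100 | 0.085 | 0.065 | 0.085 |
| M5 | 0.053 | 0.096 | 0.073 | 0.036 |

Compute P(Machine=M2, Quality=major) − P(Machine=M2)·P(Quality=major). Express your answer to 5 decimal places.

-0.03219

P(Machine=M2) = 0.076 + 0.064 + 0.015 + 0.087 = 0.242.
P(Quality=major) = 0.015 + 0.042 + 0.065 + 0.073 = 0.195.
P(Machine=M2, Quality=major) − P(Machine=M2)P(Quality=major) = 0.015 − 0.242×0.195 = -0.03219.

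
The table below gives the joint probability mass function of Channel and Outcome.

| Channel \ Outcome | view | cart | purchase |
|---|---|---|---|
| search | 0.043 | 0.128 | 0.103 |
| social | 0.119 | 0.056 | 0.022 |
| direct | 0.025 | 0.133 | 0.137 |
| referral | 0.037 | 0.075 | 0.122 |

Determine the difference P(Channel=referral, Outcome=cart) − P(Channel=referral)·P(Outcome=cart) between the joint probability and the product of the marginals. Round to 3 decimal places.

-0.017

P(Channel=referral) = 0.037 + 0.075 + 0.122 = 0.234.
P(Outcome=cart) = 0.128 + 0.056 + 0.133 + 0.075 = 0.392.
P(Channel=referral, Outcome=cart) − P(Channel=referral)P(Outcome=cart) = 0.075 − 0.234×0.392 = -0.017.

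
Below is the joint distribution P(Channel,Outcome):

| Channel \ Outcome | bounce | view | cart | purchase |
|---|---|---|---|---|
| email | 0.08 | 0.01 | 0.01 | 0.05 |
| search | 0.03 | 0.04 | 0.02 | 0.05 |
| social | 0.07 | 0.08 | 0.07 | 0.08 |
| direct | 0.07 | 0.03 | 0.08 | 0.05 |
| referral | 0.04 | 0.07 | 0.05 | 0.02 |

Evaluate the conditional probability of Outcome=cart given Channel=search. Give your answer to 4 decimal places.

0.1429

P(Channel=search) = 0.03 + 0.04 + 0.02 + 0.05 = 0.14.
P(Outcome=cart | Channel=search) = 0.02/0.14 = 0.1429.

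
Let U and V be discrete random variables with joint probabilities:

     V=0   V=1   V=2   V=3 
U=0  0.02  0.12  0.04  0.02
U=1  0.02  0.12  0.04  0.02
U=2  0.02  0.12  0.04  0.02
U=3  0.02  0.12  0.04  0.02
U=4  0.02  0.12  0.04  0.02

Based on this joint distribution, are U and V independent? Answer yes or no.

yes

Every cell satisfies P(U,V) = P(U)·P(V). For instance P(U=0) = 0.20, P(V=1) = 0.60, and 0.20×0.60 = 0.12 matches the joint entry. So U and V are independent.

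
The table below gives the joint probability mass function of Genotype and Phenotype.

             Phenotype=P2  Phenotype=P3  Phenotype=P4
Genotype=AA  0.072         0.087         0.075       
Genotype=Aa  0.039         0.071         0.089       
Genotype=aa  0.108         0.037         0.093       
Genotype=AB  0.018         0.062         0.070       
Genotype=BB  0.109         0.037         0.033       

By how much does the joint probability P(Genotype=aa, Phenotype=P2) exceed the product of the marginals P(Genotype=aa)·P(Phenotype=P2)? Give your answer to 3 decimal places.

P(Genotype=aa) = 0.108 + 0.037 + 0.093 = 0.238.
P(Phenotype=P2) = 0.072 + 0.039 + 0.108 + 0.018 + 0.109 = 0.346.
P(Genotype=aa, Phenotype=P2) − P(Genotype=aa)P(Phenotype=P2) = 0.108 − 0.238×0.346 = 0.026.

0.026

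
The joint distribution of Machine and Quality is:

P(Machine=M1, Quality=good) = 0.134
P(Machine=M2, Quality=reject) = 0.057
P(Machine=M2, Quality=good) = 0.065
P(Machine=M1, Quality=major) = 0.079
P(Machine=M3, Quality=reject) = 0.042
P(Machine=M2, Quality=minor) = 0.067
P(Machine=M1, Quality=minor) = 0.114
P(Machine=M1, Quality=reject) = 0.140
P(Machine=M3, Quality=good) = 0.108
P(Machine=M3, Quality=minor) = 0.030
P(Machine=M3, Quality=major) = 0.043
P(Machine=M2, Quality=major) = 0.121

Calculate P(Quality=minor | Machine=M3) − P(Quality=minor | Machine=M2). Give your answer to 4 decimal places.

-0.0816

P(Machine=M3) = 0.108 + 0.030 + 0.043 + 0.042 = 0.223; P(Quality=minor | Machine=M3) = 0.030/0.223 = 0.13453.
P(Machine=M2) = 0.065 + 0.067 + 0.121 + 0.057 = 0.310; P(Quality=minor | Machine=M2) = 0.067/0.310 = 0.21613.
Difference = -0.0816.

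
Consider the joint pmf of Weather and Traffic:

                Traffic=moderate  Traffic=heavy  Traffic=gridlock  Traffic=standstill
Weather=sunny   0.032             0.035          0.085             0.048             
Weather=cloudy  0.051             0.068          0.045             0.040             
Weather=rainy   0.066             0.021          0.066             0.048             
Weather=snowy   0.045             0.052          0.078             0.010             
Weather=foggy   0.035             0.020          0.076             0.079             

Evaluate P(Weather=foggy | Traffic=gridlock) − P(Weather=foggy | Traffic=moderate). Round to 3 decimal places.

0.064

P(Traffic=gridlock) = 0.085 + 0.045 + 0.066 + 0.078 + 0.076 = 0.350; P(Weather=foggy | Traffic=gridlock) = 0.076/0.350 = 0.2171.
P(Traffic=moderate) = 0.032 + 0.051 + 0.066 + 0.045 + 0.035 = 0.229; P(Weather=foggy | Traffic=moderate) = 0.035/0.229 = 0.1528.
Difference = 0.064.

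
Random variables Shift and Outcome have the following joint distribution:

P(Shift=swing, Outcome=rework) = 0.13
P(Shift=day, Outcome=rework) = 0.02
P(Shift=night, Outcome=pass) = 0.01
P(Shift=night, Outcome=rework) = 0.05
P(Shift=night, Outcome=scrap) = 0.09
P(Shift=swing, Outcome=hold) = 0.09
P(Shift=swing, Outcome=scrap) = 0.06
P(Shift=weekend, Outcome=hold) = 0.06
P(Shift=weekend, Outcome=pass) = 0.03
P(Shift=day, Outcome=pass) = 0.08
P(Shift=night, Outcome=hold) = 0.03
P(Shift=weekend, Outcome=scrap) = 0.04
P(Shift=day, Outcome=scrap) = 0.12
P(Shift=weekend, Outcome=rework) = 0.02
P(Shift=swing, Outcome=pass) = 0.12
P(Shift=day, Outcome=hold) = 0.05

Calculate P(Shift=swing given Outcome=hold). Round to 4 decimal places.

0.3913

P(Outcome=hold) = 0.05 + 0.09 + 0.03 + 0.06 = 0.23.
P(Shift=swing | Outcome=hold) = 0.09/0.23 = 0.3913.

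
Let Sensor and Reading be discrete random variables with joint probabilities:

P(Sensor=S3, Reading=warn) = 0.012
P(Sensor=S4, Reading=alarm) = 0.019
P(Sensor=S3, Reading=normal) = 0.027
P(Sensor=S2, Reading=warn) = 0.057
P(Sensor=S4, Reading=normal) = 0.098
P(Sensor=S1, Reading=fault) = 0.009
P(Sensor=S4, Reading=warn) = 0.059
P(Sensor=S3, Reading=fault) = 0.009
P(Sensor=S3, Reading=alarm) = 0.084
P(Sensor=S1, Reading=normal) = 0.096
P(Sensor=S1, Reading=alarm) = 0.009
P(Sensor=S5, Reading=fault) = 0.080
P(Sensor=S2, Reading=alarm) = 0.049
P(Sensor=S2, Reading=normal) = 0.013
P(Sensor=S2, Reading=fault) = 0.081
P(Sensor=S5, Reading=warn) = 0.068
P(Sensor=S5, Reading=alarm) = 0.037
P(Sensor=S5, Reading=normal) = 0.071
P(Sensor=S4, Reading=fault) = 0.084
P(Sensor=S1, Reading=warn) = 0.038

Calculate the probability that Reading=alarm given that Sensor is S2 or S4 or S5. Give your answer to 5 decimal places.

0.14665

P(Sensor=S2) = 0.013 + 0.057 + 0.049 + 0.081 = 0.200.
P(Sensor=S4) = 0.098 + 0.059 + 0.019 + 0.084 = 0.260.
P(Sensor=S5) = 0.071 + 0.068 + 0.037 + 0.080 = 0.256.
P(Sensor ∈ {S2, S4, S5}) = 0.200 + 0.260 + 0.256 = 0.716; P(Reading=alarm, Sensor ∈ {S2, S4, S5}) = 0.049 + 0.019 + 0.037 = 0.105.
P(Reading=alarm | Sensor ∈ {S2, S4, S5}) = 0.105/0.716 = 0.14665.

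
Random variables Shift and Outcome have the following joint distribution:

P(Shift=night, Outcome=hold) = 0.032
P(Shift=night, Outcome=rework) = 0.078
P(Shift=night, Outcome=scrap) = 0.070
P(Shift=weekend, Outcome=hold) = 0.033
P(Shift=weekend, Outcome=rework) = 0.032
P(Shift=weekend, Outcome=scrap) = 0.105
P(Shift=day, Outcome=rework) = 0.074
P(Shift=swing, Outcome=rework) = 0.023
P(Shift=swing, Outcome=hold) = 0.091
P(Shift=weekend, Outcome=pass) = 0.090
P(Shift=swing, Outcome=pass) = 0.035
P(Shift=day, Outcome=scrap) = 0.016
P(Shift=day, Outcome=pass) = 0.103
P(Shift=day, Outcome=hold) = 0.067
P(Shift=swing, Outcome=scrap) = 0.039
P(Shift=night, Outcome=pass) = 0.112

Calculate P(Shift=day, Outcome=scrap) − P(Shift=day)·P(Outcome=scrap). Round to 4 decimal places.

P(Shift=day) = 0.103 + 0.074 + 0.016 + 0.067 = 0.260.
P(Outcome=scrap) = 0.016 + 0.039 + 0.070 + 0.105 = 0.230.
P(Shift=day, Outcome=scrap) − P(Shift=day)P(Outcome=scrap) = 0.016 − 0.260×0.230 = -0.0438.

-0.0438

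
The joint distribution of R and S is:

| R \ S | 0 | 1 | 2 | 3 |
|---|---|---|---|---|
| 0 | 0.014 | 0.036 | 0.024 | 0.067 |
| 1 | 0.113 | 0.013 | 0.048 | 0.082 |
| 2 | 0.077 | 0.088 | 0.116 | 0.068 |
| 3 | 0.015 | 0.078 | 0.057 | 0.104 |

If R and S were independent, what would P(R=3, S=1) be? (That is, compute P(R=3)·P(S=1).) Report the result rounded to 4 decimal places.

0.0546

P(R=3) = 0.015 + 0.078 + 0.057 + 0.104 = 0.254.
P(S=1) = 0.036 + 0.013 + 0.088 + 0.078 = 0.215.
Product: 0.254 × 0.215 = 0.0546.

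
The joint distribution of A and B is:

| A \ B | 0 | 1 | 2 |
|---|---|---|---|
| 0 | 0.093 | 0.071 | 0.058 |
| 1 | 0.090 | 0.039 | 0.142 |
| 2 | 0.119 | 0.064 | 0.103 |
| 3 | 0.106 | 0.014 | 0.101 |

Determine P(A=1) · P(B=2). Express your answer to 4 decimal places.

P(A=1) = 0.090 + 0.039 + 0.142 = 0.271.
P(B=2) = 0.058 + 0.142 + 0.103 + 0.101 = 0.404.
Product: 0.271 × 0.404 = 0.1095.

0.1095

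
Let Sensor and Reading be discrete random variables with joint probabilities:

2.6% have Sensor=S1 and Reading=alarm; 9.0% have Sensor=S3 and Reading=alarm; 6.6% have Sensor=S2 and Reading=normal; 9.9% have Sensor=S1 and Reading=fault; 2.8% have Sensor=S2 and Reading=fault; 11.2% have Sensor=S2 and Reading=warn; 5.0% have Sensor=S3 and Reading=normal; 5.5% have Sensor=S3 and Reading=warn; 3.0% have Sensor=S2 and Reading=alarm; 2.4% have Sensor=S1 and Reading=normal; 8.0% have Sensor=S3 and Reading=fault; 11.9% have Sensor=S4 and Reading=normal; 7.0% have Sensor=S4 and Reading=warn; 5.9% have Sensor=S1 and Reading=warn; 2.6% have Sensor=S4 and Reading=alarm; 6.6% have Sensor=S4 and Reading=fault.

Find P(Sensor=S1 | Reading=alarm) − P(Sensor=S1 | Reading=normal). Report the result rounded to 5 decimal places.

P(Reading=alarm) = 0.026 + 0.030 + 0.090 + 0.026 = 0.172; P(Sensor=S1 | Reading=alarm) = 0.026/0.172 = 0.151163.
P(Reading=normal) = 0.024 + 0.066 + 0.050 + 0.119 = 0.259; P(Sensor=S1 | Reading=normal) = 0.024/0.259 = 0.092664.
Difference = 0.05850.

0.05850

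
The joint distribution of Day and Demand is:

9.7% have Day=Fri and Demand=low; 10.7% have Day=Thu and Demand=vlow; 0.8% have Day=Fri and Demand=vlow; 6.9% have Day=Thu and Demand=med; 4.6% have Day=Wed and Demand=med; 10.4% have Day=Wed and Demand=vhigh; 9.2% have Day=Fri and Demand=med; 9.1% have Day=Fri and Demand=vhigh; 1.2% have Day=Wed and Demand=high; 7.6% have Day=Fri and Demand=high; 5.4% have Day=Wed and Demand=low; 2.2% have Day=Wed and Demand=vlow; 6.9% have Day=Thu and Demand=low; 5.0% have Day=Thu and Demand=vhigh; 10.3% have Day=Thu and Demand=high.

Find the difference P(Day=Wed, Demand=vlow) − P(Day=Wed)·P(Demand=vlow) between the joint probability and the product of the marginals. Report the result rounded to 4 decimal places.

-0.0106

P(Day=Wed) = 0.022 + 0.054 + 0.046 + 0.012 + 0.104 = 0.238.
P(Demand=vlow) = 0.022 + 0.107 + 0.008 = 0.137.
P(Day=Wed, Demand=vlow) − P(Day=Wed)P(Demand=vlow) = 0.022 − 0.238×0.137 = -0.0106.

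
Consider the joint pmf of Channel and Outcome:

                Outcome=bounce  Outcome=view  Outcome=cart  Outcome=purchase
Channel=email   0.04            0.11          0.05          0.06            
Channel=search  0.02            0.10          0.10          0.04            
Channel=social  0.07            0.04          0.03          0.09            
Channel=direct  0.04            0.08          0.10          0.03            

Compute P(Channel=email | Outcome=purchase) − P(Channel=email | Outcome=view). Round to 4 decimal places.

-0.0606

P(Outcome=purchase) = 0.06 + 0.04 + 0.09 + 0.03 = 0.22; P(Channel=email | Outcome=purchase) = 0.06/0.22 = 0.27273.
P(Outcome=view) = 0.11 + 0.10 + 0.04 + 0.08 = 0.33; P(Channel=email | Outcome=view) = 0.11/0.33 = 0.33333.
Difference = -0.0606.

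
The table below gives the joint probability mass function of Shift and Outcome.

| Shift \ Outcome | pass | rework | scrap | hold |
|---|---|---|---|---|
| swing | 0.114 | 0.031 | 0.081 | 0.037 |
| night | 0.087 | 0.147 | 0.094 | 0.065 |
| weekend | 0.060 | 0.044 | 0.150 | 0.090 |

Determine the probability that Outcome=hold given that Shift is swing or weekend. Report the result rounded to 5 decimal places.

P(Shift=swing) = 0.114 + 0.031 + 0.081 + 0.037 = 0.263.
P(Shift=weekend) = 0.060 + 0.044 + 0.150 + 0.090 = 0.344.
P(Shift ∈ {swing, weekend}) = 0.263 + 0.344 = 0.607; P(Outcome=hold, Shift ∈ {swing, weekend}) = 0.037 + 0.090 = 0.127.
P(Outcome=hold | Shift ∈ {swing, weekend}) = 0.127/0.607 = 0.20923.

0.20923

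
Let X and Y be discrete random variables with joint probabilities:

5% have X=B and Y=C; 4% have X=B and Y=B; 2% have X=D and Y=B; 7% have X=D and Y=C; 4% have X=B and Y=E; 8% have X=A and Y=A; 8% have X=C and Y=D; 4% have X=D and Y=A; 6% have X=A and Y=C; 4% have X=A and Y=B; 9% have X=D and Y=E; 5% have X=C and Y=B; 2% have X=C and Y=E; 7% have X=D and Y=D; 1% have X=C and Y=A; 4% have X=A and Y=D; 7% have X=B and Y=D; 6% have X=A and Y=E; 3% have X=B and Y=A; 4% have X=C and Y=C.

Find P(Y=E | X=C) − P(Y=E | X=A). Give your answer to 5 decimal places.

P(X=C) = 0.01 + 0.05 + 0.04 + 0.08 + 0.02 = 0.20; P(Y=E | X=C) = 0.02/0.20 = 0.100000.
P(X=A) = 0.08 + 0.04 + 0.06 + 0.04 + 0.06 = 0.28; P(Y=E | X=A) = 0.06/0.28 = 0.214286.
Difference = -0.11429.

-0.11429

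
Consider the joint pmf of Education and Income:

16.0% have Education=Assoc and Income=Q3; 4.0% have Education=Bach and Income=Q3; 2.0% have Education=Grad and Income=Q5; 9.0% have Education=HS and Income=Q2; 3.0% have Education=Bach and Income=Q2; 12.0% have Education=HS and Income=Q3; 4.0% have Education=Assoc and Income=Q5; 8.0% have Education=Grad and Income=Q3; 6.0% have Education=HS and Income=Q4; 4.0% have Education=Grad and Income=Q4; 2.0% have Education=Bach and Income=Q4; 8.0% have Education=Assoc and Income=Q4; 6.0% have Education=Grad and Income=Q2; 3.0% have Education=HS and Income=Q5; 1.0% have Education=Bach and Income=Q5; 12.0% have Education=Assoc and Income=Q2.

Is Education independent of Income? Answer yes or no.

Every cell satisfies P(Education,Income) = P(Education)·P(Income). For instance P(Education=Assoc) = 0.400, P(Income=Q4) = 0.200, and 0.400×0.200 = 0.080 matches the joint entry. So Education and Income are independent.

yes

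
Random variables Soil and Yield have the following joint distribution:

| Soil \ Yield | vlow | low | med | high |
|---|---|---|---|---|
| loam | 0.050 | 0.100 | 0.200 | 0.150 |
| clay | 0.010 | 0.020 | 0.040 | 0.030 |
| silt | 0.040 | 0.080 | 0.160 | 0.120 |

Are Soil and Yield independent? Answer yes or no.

yes

Every cell satisfies P(Soil,Yield) = P(Soil)·P(Yield). For instance P(Soil=silt) = 0.400, P(Yield=high) = 0.300, and 0.400×0.300 = 0.120 matches the joint entry. So Soil and Yield are independent.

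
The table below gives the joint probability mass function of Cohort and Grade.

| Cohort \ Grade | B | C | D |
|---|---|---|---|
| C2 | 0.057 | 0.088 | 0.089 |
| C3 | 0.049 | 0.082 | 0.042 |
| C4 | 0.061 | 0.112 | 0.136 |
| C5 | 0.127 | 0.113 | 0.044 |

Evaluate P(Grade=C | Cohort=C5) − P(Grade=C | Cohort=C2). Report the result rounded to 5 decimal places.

0.02182

P(Cohort=C5) = 0.127 + 0.113 + 0.044 = 0.284; P(Grade=C | Cohort=C5) = 0.113/0.284 = 0.397887.
P(Cohort=C2) = 0.057 + 0.088 + 0.089 = 0.234; P(Grade=C | Cohort=C2) = 0.088/0.234 = 0.376068.
Difference = 0.02182.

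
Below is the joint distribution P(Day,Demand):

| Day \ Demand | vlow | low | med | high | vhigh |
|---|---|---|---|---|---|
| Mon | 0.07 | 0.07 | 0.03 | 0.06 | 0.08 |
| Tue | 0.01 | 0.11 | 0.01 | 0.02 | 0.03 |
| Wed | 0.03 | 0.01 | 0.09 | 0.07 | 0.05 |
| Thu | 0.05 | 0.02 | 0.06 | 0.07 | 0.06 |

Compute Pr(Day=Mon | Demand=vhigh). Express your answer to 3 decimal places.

P(Demand=vhigh) = 0.08 + 0.03 + 0.05 + 0.06 = 0.22.
P(Day=Mon | Demand=vhigh) = 0.08/0.22 = 0.364.

0.364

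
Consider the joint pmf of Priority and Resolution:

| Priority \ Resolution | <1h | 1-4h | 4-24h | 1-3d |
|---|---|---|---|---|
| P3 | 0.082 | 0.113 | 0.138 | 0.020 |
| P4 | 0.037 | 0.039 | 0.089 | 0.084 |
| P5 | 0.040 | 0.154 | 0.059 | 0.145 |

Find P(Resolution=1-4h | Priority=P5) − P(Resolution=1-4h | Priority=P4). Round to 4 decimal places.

0.2303

P(Priority=P5) = 0.040 + 0.154 + 0.059 + 0.145 = 0.398; P(Resolution=1-4h | Priority=P5) = 0.154/0.398 = 0.38693.
P(Priority=P4) = 0.037 + 0.039 + 0.089 + 0.084 = 0.249; P(Resolution=1-4h | Priority=P4) = 0.039/0.249 = 0.15663.
Difference = 0.2303.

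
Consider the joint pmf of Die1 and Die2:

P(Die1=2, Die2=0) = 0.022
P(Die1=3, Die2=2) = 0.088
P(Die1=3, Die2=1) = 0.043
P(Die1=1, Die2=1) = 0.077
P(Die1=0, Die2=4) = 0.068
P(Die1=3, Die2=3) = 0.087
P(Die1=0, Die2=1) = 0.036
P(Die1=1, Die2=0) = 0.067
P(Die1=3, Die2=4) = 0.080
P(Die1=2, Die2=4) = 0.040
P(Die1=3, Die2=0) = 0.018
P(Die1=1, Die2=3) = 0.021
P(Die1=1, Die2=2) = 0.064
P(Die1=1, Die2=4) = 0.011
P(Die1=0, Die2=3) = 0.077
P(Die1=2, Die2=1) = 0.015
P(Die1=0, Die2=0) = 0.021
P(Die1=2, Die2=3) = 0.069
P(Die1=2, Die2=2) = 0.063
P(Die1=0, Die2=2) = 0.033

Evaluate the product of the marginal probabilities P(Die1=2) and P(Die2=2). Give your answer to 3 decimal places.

P(Die1=2) = 0.022 + 0.015 + 0.063 + 0.069 + 0.040 = 0.209.
P(Die2=2) = 0.033 + 0.064 + 0.063 + 0.088 = 0.248.
Product: 0.209 × 0.248 = 0.052.

0.052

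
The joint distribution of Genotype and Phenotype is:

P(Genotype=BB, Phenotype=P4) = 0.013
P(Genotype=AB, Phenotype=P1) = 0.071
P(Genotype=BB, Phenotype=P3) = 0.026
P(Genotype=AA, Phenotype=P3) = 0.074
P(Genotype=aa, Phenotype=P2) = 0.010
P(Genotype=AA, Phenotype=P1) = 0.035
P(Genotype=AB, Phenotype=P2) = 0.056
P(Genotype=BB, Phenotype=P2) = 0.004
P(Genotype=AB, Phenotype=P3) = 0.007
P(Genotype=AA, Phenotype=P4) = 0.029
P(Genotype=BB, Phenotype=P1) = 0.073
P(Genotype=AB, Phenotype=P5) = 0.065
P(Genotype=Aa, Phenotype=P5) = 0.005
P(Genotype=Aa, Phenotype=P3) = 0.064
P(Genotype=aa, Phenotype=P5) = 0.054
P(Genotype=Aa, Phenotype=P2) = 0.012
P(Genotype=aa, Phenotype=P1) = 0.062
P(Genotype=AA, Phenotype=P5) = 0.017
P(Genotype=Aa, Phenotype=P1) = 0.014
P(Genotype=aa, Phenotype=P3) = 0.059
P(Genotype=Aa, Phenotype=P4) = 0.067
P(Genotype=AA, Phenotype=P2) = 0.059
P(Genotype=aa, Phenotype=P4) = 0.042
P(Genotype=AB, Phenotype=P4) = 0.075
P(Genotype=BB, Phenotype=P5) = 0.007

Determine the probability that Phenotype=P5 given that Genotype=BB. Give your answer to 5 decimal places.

0.05691

P(Genotype=BB) = 0.073 + 0.004 + 0.026 + 0.013 + 0.007 = 0.123.
P(Phenotype=P5 | Genotype=BB) = 0.007/0.123 = 0.05691.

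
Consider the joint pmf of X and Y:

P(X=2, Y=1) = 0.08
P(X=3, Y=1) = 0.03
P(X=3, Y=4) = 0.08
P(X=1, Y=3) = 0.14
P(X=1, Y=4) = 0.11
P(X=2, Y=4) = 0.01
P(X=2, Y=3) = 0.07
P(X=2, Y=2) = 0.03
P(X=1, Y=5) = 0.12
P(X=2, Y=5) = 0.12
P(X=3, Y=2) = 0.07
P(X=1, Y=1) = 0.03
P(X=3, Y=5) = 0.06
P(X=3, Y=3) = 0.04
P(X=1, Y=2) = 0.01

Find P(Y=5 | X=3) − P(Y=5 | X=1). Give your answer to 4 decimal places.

P(X=3) = 0.03 + 0.07 + 0.04 + 0.08 + 0.06 = 0.28; P(Y=5 | X=3) = 0.06/0.28 = 0.21429.
P(X=1) = 0.03 + 0.01 + 0.14 + 0.11 + 0.12 = 0.41; P(Y=5 | X=1) = 0.12/0.41 = 0.29268.
Difference = -0.0784.

-0.0784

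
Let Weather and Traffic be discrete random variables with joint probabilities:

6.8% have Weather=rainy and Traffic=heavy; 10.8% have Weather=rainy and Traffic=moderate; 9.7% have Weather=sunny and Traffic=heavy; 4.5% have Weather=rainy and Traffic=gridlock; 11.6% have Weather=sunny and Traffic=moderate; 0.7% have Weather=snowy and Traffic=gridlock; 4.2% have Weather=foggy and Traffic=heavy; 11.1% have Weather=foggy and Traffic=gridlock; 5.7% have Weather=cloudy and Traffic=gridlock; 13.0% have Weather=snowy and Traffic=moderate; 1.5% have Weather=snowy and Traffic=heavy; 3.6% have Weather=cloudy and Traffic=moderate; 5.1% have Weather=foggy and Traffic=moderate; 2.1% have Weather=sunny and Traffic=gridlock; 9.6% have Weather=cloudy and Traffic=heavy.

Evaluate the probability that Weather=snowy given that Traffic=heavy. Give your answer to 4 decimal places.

P(Traffic=heavy) = 0.097 + 0.096 + 0.068 + 0.015 + 0.042 = 0.318.
P(Weather=snowy | Traffic=heavy) = 0.015/0.318 = 0.0472.

0.0472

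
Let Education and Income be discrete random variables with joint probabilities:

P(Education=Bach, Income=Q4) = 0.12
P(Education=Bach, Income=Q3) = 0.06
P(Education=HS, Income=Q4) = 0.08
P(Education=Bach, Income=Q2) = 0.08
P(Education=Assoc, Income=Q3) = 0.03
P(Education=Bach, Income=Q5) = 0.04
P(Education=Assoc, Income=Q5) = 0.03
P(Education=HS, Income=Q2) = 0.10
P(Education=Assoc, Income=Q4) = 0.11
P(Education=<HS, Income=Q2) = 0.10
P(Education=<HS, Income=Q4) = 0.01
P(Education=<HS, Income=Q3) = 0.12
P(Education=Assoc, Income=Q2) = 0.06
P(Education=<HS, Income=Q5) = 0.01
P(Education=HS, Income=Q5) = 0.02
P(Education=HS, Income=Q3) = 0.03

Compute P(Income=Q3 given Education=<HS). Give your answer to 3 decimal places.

P(Education=<HS) = 0.10 + 0.12 + 0.01 + 0.01 = 0.24.
P(Income=Q3 | Education=<HS) = 0.12/0.24 = 0.500.

0.500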